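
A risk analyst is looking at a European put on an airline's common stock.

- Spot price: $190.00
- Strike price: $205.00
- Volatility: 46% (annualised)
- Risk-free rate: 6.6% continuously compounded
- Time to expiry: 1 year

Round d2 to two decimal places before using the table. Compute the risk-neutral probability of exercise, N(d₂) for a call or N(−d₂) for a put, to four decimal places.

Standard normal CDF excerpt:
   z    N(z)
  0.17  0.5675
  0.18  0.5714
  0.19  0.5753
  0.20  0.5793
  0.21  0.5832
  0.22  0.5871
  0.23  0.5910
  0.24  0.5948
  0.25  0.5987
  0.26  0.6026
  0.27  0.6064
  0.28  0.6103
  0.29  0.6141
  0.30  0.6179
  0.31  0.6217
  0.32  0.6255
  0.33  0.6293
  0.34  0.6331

0.5987

σ√T = 0.46·√1 = 0.4600
ln(S/K) + (r + σ²/2)T = ln(190/205) + (0.066 + 0.46²/2)·1 = -0.0760 + 0.1718 = 0.0958
d₁ = 0.0958 / 0.4600 = 0.2083 which rounds to 0.21
d₂ = d₁ − σ√T = 0.2083 − 0.4600 = -0.2517 which rounds to -0.25
Pr(exercise) under Q = N(−d₂) = N(0.25) = 0.5987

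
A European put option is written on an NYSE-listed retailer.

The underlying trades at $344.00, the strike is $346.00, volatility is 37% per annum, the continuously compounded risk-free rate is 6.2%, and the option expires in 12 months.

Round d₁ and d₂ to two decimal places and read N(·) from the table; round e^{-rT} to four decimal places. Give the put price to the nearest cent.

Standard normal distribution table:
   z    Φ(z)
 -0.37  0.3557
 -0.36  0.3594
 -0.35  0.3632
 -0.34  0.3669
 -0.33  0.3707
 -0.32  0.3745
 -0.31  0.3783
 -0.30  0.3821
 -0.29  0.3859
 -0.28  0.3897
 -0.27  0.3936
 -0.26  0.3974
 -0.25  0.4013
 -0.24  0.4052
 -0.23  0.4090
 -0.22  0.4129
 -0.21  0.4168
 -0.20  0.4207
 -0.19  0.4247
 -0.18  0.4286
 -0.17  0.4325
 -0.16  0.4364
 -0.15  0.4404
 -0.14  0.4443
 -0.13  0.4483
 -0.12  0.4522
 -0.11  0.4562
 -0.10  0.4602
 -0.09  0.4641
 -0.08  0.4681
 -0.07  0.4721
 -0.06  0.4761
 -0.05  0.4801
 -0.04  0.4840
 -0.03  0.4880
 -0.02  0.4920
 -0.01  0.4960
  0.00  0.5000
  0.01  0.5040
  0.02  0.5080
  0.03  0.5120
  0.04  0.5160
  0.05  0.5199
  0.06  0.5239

σ√T = 0.37 × 1.0000 = 0.3700
d₁ = [ln(344/346) + (0.062 + ½·0.37²)·1] / (σ√T) = (-0.0058 + 0.1305) / 0.3700 = 0.3369 ⇒ 0.34
d₂ = 0.3369 − 0.3700 = -0.0331 ⇒ -0.03
e^(−rT) = e^(−0.062·1) = 0.9399
N(−d₂) = N(0.03) = 0.5120;  N(−d₁) = N(-0.34) = 0.3669
P = 346·0.9399·0.5120 − 344·0.3669 = 166.5052 − 126.2136 = 40.2916

$40.29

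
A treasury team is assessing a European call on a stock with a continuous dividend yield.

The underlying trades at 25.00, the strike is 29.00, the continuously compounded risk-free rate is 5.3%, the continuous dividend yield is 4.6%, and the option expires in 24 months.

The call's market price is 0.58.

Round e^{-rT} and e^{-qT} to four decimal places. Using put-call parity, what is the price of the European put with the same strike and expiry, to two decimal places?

e^(−qT) = e^(−0.046·2) = 0.9121;  e^(−rT) = e^(−0.053·2) = 0.8994
Put-call parity: C − P = S·e^(−qT) − K·e^(−rT) = 25·0.9121 − 29·0.8994 = 22.8025 − 26.0826 = -3.2801
P = C − (C − P) = 0.58 − (-3.2801) = 3.8601

3.86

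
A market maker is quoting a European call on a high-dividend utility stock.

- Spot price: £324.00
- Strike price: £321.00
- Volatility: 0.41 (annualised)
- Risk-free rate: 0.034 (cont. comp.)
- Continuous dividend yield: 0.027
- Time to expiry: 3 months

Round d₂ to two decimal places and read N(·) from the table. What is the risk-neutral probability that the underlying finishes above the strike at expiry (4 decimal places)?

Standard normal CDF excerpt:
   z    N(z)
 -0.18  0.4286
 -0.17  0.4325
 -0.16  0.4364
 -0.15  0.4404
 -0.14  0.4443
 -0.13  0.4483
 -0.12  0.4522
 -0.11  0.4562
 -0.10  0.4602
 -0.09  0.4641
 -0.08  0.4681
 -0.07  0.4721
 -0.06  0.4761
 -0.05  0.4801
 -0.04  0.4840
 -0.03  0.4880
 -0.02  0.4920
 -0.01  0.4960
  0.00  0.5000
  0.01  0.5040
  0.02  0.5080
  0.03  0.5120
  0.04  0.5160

σ√T = 0.41 × 0.5000 = 0.2050
ln(S/K) + (r − q + σ²/2)T = ln(324/321) + (0.034 − 0.027 + 0.41²/2)·0.25 = 0.0093 + 0.0228 = 0.0321
d₁ = 0.0321 / 0.2050 = 0.1564 ⇒ 0.16
d₂ = d₁ − σ√T = 0.1564 − 0.2050 = -0.0486 ⇒ -0.05
Pr(exercise) under Q = N(d₂) = 0.4801

0.4801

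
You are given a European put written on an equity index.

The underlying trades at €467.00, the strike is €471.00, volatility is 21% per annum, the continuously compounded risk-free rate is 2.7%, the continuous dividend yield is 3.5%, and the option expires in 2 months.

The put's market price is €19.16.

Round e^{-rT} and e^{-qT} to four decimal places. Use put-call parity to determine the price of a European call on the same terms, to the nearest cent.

€14.57

e^(−qT) = e^(−0.035·0.1667) = 0.9942;  e^(−rT) = e^(−0.027·0.1667) = 0.9955
Put-call parity: C − P = S·e^(−qT) − K·e^(−rT) = 467·0.9942 − 471·0.9955 = 464.2914 − 468.8805 = -4.5891
C = P + (C − P) = 19.16 + (-4.5891) = 14.5709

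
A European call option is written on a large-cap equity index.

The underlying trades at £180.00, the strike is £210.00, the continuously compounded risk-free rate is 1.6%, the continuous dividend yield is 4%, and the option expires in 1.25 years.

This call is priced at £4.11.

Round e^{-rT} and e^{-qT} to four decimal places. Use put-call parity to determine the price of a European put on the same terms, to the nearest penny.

£38.74

exp(−qT) = exp(−0.04·1.25) = 0.9512;  exp(−rT) = exp(−0.016·1.25) = 0.9802
Put-call parity: C − P = S·e^(−qT) − K·e^(−rT) = 180·0.9512 − 210·0.9802 = 171.2160 − 205.8420 = -34.6260
P = C − (C − P) = 4.11 − (-34.6260) = 38.7360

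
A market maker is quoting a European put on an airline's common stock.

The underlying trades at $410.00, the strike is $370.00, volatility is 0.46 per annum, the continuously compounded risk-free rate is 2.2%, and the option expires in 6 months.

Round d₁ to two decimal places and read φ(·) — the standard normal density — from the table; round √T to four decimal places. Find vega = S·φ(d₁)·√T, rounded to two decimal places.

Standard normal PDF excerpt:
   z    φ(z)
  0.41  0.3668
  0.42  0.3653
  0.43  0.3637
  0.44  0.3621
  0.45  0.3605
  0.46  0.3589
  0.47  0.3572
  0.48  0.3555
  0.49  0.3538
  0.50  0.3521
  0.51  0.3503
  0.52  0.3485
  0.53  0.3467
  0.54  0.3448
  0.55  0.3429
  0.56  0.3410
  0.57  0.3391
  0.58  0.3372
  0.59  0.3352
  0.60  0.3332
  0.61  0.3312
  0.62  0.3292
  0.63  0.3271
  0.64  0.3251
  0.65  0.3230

101.56

T = 0.5;  σ√T = 0.3253
d₁ = [ln(410/370) + (0.022 + 0.46²/2)·0.5] / 0.3253 = [0.1027 + 0.0639] / 0.3253 = 0.5121 which rounds to 0.51
√T = √0.5 = 0.7071
φ(d₁) = φ(0.51) = 0.3503
vega = S·φ(d₁)·√T = 410·0.3503·0.7071 = 101.5558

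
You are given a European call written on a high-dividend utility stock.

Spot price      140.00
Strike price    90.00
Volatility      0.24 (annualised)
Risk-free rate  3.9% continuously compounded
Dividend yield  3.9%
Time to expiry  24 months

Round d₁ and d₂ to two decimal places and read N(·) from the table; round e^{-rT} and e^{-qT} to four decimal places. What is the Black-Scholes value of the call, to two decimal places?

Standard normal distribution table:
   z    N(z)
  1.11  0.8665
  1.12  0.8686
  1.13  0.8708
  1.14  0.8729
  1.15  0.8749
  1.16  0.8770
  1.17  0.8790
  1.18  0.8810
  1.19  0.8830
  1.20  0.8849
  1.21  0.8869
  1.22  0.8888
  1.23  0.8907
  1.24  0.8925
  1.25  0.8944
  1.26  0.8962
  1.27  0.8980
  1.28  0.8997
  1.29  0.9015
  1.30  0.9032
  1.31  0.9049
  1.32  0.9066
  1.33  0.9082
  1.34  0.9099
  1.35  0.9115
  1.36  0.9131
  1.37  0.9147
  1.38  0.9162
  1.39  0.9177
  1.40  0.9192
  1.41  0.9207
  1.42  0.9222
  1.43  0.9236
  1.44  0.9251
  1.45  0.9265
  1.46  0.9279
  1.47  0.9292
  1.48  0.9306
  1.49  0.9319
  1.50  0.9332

σ√T = 0.24·√2 = 0.3394
d₁ = [ln(140/90) + (0.039 − 0.039 + 0.24²/2)·2] / 0.3394 = [0.4418 + 0.0576] / 0.3394 = 1.4715 → 1.47
d₂ = d₁ − σ√T = 1.4715 − 0.3394 = 1.1321 → 1.13
exp(−qT) = exp(−0.039·2) = 0.9250;  exp(−rT) = exp(−0.039·2) = 0.9250
C = 140·0.9250·N(1.47) − 90·0.9250·N(1.13) = 140·0.9250·0.9292 − 90·0.9250·0.8708 = 120.3314 − 72.4941 = 47.8373

47.84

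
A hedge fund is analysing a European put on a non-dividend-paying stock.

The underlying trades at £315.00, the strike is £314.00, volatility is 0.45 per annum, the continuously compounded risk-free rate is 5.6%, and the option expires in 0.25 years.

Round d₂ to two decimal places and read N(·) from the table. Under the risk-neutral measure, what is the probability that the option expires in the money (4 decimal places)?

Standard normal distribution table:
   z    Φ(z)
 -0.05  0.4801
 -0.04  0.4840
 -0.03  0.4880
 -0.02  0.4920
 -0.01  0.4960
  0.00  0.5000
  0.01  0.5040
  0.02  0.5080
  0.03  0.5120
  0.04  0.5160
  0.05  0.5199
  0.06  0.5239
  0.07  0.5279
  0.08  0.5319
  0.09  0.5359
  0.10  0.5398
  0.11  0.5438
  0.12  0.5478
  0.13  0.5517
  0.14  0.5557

T = 0.25;  σ√T = 0.2250
d₁ = [ln(315/314) + (0.056 + 0.45²/2)·0.25] / 0.2250 = [0.0032 + 0.0393] / 0.2250 = 0.1889 which rounds to 0.19
d₂ = d₁ − σ√T = 0.1889 − 0.2250 = -0.0361 which rounds to -0.04
Pr(exercise) under Q = N(−d₂) = N(0.04) = 0.5160

0.5160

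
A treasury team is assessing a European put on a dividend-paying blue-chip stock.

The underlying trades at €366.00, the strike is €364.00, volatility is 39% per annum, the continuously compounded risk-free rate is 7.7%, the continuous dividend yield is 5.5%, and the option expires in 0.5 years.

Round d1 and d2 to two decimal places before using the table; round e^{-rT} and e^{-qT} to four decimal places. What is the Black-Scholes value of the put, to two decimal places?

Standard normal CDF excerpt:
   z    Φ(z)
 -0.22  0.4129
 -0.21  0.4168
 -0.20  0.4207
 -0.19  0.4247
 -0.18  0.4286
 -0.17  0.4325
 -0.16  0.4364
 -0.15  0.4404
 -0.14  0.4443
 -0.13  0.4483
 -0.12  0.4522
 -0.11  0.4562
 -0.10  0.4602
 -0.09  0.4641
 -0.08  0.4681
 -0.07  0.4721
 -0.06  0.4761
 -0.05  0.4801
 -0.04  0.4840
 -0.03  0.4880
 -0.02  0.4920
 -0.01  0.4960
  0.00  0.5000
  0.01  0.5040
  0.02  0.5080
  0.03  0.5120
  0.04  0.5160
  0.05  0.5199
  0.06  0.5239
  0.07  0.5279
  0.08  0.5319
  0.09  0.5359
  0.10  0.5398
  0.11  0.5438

σ√T = 0.39 × 0.7071 = 0.2758
d₁ = [ln(366/364) + (0.077 − 0.055 + 0.39²/2)·0.5] / 0.2758 = [0.0055 + 0.0490] / 0.2758 = 0.1976 which rounds to 0.20
d₂ = d₁ − σ√T = 0.1976 − 0.2758 = -0.0781 which rounds to -0.08
exp(−qT) = exp(−0.055·0.5) = 0.9729;  exp(−rT) = exp(−0.077·0.5) = 0.9622
N(−d₂) = N(0.08) = 0.5319;  N(−d₁) = N(-0.20) = 0.4207
P = 364·0.9622·0.5319 − 366·0.9729·0.4207 = 186.2931 − 149.8034 = 36.4896

€36.49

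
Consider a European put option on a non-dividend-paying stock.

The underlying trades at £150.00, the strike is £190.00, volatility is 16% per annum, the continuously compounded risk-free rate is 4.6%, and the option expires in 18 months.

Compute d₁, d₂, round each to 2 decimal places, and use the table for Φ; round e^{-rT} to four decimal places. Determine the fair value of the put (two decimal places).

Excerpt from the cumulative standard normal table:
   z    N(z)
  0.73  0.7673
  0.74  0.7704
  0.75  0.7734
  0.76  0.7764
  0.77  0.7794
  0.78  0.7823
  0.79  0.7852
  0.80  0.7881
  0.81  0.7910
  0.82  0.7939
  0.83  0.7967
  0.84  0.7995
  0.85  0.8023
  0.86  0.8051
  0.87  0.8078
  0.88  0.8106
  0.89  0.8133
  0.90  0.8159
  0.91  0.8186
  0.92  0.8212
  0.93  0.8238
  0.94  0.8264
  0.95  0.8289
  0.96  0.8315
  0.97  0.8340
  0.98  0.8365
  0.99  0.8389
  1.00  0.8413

σ√T = 0.16·√1.5 = 0.1960
d₁ = [ln(150/190) + (0.046 + 0.16²/2)·1.5] / 0.1960 = [-0.2364 + 0.0882] / 0.1960 = -0.7562 ≈ -0.76
d₂ = d₁ − σ√T = -0.7562 − 0.1960 = -0.9522 ≈ -0.95
exp(−rT) = exp(−0.046·1.5) = 0.9333
P = 190·0.9333·N(0.95) − 150·N(0.76) = 190·0.9333·0.8289 − 150·0.7764 = 146.9864 − 116.4600 = 30.5264

£30.53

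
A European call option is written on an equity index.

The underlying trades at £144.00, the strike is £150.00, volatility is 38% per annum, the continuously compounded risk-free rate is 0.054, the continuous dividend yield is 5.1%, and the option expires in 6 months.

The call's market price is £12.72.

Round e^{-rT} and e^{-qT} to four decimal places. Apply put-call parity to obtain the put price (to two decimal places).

exp(−qT) = exp(−0.051·0.5) = 0.9748;  exp(−rT) = exp(−0.054·0.5) = 0.9734
Put-call parity: C − P = S·e^(−qT) − K·e^(−rT) = 144·0.9748 − 150·0.9734 = 140.3712 − 146.0100 = -5.6388
P = C − (C − P) = 12.72 − (-5.6388) = 18.3588

£18.36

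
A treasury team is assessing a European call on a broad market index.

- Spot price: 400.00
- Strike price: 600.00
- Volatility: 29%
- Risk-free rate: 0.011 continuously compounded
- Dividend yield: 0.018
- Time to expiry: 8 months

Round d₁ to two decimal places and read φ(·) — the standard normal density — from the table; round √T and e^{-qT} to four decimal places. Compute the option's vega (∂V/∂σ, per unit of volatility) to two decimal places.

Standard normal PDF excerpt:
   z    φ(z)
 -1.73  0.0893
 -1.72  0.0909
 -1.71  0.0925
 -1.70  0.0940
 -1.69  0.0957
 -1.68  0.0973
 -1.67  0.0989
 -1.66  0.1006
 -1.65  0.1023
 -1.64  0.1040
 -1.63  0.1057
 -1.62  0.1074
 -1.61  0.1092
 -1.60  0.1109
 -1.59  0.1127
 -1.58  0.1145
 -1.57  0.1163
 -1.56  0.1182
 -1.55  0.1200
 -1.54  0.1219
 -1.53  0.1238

σ√T = 0.29·√0.6667 = 0.2368
d₁ = [ln(400/600) + (0.011 − 0.018 + 0.29²/2)·0.6667] / 0.2368 = [-0.4055 + 0.0234] / 0.2368 = -1.6137 → -1.61
√T = √0.6667 = 0.8165
φ(d₁) = φ(-1.61) = 0.1092
e^(−qT) = e^(−0.018·0.6667) = 0.9881
vega = S·e^(−qT)·φ(d₁)·√T = 400·0.9881·0.1092·0.8165 = 35.2403
(Call and put vega coincide under Black-Scholes.)

35.24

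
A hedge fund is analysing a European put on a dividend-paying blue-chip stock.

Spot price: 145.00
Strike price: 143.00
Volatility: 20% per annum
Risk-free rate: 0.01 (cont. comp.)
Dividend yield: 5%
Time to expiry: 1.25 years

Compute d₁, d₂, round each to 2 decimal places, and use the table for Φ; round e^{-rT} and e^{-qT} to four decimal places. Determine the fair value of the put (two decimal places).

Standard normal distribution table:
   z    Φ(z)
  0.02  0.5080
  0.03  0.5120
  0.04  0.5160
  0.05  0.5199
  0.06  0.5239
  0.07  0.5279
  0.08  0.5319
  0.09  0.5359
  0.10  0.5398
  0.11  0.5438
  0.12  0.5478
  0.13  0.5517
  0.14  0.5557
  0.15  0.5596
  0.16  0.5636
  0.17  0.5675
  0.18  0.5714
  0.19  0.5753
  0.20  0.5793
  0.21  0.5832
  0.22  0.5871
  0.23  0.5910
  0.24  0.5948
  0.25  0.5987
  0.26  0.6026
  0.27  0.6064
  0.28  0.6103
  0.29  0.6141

14.82

σ√T = 0.2 × 1.1180 = 0.2236
d₁ = [ln(145/143) + (0.01 − 0.05 + 0.2²/2)·1.25] / 0.2236 = [0.0139 − 0.0250] / 0.2236 = -0.0497 ≈ -0.05
d₂ = d₁ − σ√T = -0.0497 − 0.2236 = -0.2733 ≈ -0.27
exp(−qT) = exp(−0.05·1.25) = 0.9394;  exp(−rT) = exp(−0.01·1.25) = 0.9876
N(−d₂) = N(0.27) = 0.6064;  N(−d₁) = N(0.05) = 0.5199
P = 143·0.9876·0.6064 − 145·0.9394·0.5199 = 85.6399 − 70.8171 = 14.8228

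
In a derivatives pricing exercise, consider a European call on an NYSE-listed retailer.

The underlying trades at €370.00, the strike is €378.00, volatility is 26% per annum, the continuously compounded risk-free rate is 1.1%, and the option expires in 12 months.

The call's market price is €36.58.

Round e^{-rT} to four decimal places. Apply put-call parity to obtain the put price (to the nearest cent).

e^(−rT) = e^(−0.011·1) = 0.9891
Put-call parity: C − P = S − K·e^(−rT) = 370 − 378·0.9891 = 370 − 373.8798 = -3.8798
P = C − (C − P) = 36.58 − (-3.8798) = 40.4598

€40.46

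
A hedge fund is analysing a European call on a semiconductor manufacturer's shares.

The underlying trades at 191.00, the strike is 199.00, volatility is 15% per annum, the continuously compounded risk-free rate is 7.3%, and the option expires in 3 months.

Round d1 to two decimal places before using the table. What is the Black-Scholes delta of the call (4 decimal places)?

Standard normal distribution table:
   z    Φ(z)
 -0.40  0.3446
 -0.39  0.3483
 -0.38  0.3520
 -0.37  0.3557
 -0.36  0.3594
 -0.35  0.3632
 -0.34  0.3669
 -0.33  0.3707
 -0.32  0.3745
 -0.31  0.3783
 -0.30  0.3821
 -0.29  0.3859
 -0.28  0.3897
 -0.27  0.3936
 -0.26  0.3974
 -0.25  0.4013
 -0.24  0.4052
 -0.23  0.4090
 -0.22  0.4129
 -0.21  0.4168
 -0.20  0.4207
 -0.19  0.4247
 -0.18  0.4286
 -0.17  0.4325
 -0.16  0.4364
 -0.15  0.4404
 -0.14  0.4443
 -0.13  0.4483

σ√T = 0.15·√0.25 = 0.0750
d₁ = [ln(191/199) + (0.073 + ½·0.15²)·0.25] / (σ√T) = (-0.0410 + 0.0211) / 0.0750 = -0.2663 → -0.27
N(d₁) = N(-0.27) = 0.3936
Δ_call = N(d₁) = 0.3936

0.3936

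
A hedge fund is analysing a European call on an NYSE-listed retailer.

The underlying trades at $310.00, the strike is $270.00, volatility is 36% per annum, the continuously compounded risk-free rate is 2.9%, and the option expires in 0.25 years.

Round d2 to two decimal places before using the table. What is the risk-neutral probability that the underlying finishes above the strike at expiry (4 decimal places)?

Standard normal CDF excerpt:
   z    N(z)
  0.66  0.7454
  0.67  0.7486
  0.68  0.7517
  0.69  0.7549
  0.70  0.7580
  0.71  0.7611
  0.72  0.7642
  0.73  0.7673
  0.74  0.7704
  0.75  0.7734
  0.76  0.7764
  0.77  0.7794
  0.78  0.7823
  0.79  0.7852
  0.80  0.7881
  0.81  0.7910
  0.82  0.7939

0.7642

T = 0.25;  σ√T = 0.1800
d₁ = [ln(310/270) + (0.029 + ½·0.36²)·0.25] / (σ√T) = (0.1382 + 0.0234) / 0.1800 = 0.8978 which rounds to 0.90
d₂ = 0.8978 − 0.1800 = 0.7178 which rounds to 0.72
Risk-neutral Pr[S_T > K] = N(d₂) = N(0.72) = 0.7642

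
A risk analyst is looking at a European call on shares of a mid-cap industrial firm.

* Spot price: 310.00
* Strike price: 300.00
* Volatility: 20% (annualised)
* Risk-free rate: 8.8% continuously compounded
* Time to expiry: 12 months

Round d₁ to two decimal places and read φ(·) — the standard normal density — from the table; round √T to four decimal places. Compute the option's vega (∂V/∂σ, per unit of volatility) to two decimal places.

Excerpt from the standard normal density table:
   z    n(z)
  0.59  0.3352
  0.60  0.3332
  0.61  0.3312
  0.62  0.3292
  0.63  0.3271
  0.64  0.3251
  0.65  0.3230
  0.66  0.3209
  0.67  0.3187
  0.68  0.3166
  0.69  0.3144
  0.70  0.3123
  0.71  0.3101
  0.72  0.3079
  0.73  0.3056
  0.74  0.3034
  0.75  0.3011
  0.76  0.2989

96.81

σ√T = 0.2 × 1.0000 = 0.2000
ln(S/K) + (r + σ²/2)T = ln(310/300) + (0.088 + 0.2²/2)·1 = 0.0328 + 0.1080 = 0.1408
d₁ = 0.1408 / 0.2000 = 0.7039 which rounds to 0.70
√T = √1 = 1.0000
φ(d₁) = φ(0.70) = 0.3123
vega = S·φ(d₁)·√T = 310·0.3123·1.0000 = 96.8130
(Call and put vega coincide under Black-Scholes.)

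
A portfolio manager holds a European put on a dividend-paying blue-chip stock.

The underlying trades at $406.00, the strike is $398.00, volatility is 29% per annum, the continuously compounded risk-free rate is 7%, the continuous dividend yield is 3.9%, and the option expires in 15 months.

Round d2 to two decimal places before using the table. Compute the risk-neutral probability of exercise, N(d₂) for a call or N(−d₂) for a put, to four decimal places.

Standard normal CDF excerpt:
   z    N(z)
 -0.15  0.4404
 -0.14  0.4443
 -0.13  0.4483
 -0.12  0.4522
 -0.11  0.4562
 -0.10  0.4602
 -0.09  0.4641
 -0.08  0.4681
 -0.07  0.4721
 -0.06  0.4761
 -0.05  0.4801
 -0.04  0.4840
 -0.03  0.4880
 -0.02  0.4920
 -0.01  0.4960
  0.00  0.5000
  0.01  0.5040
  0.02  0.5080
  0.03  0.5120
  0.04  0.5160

0.4920

T = 1.25;  σ√T = 0.3242
d₁ = [ln(406/398) + (0.07 − 0.039 + 0.29²/2)·1.25] / 0.3242 = [0.0199 + 0.0913] / 0.3242 = 0.3430 ≈ 0.34
d₂ = d₁ − σ√T = 0.3430 − 0.3242 = 0.0188 ≈ 0.02
Risk-neutral Pr[S_T < K] = N(−d₂) = N(-0.02) = 0.4920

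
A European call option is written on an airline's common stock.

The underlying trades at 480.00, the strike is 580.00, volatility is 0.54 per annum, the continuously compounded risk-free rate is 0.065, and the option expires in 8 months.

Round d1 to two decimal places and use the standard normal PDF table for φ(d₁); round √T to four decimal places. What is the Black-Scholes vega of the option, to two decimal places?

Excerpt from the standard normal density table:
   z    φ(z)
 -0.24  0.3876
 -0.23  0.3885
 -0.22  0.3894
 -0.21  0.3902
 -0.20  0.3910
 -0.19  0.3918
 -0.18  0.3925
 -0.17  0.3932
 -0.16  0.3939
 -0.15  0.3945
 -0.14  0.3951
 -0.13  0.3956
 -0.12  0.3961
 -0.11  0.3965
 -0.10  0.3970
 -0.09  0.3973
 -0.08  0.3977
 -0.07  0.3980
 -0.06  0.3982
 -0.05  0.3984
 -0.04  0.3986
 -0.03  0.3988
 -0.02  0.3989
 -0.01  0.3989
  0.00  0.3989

155.40

σ√T = 0.54 × 0.8165 = 0.4409
d₁ = [ln(480/580) + (0.065 + 0.54²/2)·0.6667] / 0.4409 = [-0.1892 + 0.1405] / 0.4409 = -0.1105 ≈ -0.11
√T = √0.6667 = 0.8165
φ(d₁) = φ(-0.11) = 0.3965
vega = S·φ(d₁)·√T = 480·0.3965·0.8165 = 155.3963
(The put has the same vega.)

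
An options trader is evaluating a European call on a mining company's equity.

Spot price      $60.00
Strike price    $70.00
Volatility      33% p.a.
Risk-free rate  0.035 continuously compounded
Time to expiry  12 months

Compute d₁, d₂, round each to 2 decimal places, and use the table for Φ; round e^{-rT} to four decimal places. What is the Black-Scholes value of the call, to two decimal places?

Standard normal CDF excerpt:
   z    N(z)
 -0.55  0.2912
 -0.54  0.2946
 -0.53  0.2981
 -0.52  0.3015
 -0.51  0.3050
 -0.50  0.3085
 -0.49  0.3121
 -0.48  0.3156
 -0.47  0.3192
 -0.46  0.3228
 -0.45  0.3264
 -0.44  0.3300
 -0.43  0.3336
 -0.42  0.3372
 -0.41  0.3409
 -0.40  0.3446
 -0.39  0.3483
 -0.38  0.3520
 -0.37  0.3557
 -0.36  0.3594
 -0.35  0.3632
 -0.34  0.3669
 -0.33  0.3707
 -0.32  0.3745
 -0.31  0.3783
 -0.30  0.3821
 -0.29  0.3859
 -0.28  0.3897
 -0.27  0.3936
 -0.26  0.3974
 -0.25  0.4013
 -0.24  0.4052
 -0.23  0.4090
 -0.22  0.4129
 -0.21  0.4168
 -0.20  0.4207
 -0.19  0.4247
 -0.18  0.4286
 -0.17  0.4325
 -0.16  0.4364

$5.09

σ√T = 0.33 × 1.0000 = 0.3300
d₁ = [ln(60/70) + (0.035 + ½·0.33²)·1] / (σ√T) = (-0.1542 + 0.0895) / 0.3300 = -0.1961 ⇒ -0.20
d₂ = -0.1961 − 0.3300 = -0.5261 ⇒ -0.53
exp(−rT) = exp(−0.035·1) = 0.9656
C = 60·N(-0.20) − 70·0.9656·N(-0.53) = 60·0.4207 − 70·0.9656·0.2981 = 25.2420 − 20.1492 = 5.0928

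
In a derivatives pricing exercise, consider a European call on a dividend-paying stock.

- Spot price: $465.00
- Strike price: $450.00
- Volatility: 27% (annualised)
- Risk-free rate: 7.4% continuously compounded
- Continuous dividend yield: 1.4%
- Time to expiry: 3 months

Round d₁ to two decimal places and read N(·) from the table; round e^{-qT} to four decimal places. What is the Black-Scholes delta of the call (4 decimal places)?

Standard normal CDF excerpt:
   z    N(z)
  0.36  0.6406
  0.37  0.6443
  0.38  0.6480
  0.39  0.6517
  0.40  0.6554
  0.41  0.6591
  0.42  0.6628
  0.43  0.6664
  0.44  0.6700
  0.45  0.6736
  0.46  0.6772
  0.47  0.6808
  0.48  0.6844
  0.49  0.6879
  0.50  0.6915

σ√T = 0.27 × 0.5000 = 0.1350
d₁ = [ln(465/450) + (0.074 − 0.014 + 0.27²/2)·0.25] / 0.1350 = [0.0328 + 0.0241] / 0.1350 = 0.4215 which rounds to 0.42
N(d₁) = N(0.42) = 0.6628
Δ_call = e^(−qT)·N(d₁) = 0.9965·0.6628 = 0.6605

0.6605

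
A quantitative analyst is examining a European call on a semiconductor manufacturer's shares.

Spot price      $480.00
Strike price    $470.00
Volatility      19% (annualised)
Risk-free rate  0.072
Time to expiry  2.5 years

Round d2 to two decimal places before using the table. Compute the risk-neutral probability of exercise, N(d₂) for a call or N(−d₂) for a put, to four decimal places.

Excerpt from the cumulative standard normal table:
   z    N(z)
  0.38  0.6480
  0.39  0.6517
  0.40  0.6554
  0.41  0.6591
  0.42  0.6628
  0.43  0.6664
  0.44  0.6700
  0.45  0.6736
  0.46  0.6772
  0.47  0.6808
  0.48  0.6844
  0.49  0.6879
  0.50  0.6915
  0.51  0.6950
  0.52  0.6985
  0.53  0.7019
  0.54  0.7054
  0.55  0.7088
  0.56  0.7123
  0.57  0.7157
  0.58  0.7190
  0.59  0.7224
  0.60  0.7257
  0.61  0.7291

0.6985

σ√T = 0.19 × 1.5811 = 0.3004
d₁ = [ln(480/470) + (0.072 + 0.19²/2)·2.5] / 0.3004 = [0.0211 + 0.2251] / 0.3004 = 0.8195 ≈ 0.82
d₂ = d₁ − σ√T = 0.8195 − 0.3004 = 0.5190 ≈ 0.52
Risk-neutral Pr[S_T > K] = N(d₂) = N(0.52) = 0.6985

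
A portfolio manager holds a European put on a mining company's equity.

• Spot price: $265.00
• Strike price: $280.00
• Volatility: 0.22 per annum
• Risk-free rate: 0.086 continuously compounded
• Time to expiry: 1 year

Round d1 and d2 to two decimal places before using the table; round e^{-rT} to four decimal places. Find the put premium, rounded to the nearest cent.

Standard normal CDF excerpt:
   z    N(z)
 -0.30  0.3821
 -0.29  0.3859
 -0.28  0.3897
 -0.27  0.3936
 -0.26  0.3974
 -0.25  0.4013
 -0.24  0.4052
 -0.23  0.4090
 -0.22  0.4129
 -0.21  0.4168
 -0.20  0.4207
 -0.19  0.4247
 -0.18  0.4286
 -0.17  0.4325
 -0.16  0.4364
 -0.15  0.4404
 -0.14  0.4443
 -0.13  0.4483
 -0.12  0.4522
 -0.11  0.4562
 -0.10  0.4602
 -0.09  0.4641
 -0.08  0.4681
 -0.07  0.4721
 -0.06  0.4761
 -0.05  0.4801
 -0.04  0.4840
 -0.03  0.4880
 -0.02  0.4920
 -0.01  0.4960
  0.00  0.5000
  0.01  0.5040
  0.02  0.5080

T = 1;  σ√T = 0.2200
d₁ = [ln(265/280) + (0.086 + 0.22²/2)·1] / 0.2200 = [-0.0551 + 0.1102] / 0.2200 = 0.2506 ≈ 0.25
d₂ = d₁ − σ√T = 0.2506 − 0.2200 = 0.0306 ≈ 0.03
exp(−rT) = exp(−0.086·1) = 0.9176
N(−d₂) = N(-0.03) = 0.4880;  N(−d₁) = N(-0.25) = 0.4013
P = 280·0.9176·0.4880 − 265·0.4013 = 125.3809 − 106.3445 = 19.0364

$19.04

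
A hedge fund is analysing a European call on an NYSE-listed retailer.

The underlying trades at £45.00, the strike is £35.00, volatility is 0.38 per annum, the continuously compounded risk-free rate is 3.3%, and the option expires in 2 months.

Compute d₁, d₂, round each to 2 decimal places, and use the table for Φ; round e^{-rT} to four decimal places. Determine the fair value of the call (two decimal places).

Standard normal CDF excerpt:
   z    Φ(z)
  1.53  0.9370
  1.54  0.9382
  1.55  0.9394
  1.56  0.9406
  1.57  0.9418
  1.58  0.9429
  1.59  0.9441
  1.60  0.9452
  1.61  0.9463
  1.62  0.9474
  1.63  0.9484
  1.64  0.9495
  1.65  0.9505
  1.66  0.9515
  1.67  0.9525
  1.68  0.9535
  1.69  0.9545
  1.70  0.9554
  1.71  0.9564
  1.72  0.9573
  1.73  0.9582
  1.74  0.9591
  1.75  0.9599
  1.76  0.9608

£10.30

σ√T = 0.38·√0.1667 = 0.1551
d₁ = [ln(45/35) + (0.033 + 0.38²/2)·0.1667] / 0.1551 = [0.2513 + 0.0175] / 0.1551 = 1.7330 ⇒ 1.73
d₂ = d₁ − σ√T = 1.7330 − 0.1551 = 1.5779 ⇒ 1.58
exp(−rT) = exp(−0.033·0.1667) = 0.9945
N(d₁) = N(1.73) = 0.9582;  N(d₂) = N(1.58) = 0.9429
C = 45·0.9582 − 35·0.9945·0.9429 = 43.1190 − 32.8200 = 10.2990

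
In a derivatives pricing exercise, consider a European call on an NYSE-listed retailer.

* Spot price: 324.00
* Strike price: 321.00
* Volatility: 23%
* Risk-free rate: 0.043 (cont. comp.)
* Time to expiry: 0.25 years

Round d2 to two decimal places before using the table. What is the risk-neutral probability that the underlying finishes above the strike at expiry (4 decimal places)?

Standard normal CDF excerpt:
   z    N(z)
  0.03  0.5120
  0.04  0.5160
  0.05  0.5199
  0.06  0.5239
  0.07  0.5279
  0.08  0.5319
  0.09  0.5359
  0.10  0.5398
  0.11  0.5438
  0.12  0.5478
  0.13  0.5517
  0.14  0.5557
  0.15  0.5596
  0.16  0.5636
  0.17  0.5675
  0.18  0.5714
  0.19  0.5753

σ√T = 0.23·√0.25 = 0.1150
ln(S/K) + (r + σ²/2)T = ln(324/321) + (0.043 + 0.23²/2)·0.25 = 0.0093 + 0.0174 = 0.0267
d₁ = 0.0267 / 0.1150 = 0.2319 ≈ 0.23
d₂ = d₁ − σ√T = 0.2319 − 0.1150 = 0.1169 ≈ 0.12
Risk-neutral Pr[S_T > K] = N(d₂) = N(0.12) = 0.5478

0.5478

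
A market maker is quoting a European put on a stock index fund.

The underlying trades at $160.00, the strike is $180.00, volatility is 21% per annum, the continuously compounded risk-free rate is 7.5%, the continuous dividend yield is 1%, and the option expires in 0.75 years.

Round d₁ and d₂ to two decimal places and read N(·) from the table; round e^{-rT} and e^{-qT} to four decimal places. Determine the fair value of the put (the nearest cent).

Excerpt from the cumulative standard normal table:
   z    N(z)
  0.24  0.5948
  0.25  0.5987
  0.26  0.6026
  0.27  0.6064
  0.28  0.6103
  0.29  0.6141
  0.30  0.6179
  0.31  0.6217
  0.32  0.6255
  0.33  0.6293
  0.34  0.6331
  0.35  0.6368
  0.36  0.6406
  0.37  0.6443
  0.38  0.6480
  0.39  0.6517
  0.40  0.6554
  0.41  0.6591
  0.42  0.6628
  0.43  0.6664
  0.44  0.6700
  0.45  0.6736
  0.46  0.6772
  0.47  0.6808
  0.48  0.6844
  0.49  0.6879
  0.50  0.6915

$18.32

σ√T = 0.21·√0.75 = 0.1819
d₁ = [ln(160/180) + (0.075 − 0.01 + 0.21²/2)·0.75] / 0.1819 = [-0.1178 + 0.0653] / 0.1819 = -0.2887 ⇒ -0.29
d₂ = d₁ − σ√T = -0.2887 − 0.1819 = -0.4705 ⇒ -0.47
exp(−qT) = exp(−0.01·0.75) = 0.9925;  exp(−rT) = exp(−0.075·0.75) = 0.9453
P = 180·0.9453·N(0.47) − 160·0.9925·N(0.29) = 180·0.9453·0.6808 − 160·0.9925·0.6141 = 115.8408 − 97.5191 = 18.3218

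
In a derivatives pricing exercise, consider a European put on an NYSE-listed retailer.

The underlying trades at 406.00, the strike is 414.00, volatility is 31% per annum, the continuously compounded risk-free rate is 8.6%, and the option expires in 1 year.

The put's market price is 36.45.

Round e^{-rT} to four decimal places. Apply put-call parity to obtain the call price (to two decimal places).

62.56

e^(−rT) = e^(−0.086·1) = 0.9176
Put-call parity: C − P = S − K·e^(−rT) = 406 − 414·0.9176 = 406 − 379.8864 = 26.1136
C = P + (C − P) = 36.45 + (26.1136) = 62.5636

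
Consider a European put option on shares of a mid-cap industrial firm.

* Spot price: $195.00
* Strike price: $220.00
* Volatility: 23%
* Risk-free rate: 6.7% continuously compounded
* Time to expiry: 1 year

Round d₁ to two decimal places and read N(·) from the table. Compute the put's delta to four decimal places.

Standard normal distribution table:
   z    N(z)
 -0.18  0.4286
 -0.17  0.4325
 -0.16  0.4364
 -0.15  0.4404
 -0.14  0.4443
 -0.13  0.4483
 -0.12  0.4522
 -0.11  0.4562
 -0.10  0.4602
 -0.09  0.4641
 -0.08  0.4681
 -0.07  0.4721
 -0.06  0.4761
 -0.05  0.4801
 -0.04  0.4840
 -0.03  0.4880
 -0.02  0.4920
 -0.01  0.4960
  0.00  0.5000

-0.5478

σ√T = 0.23·√1 = 0.2300
d₁ = [ln(195/220) + (0.067 + 0.23²/2)·1] / 0.2300 = [-0.1206 + 0.0935] / 0.2300 = -0.1182 → -0.12
N(d₁) = N(-0.12) = 0.4522
Δ_put = N(d₁) − 1 = 0.4522 − 1 = -0.5478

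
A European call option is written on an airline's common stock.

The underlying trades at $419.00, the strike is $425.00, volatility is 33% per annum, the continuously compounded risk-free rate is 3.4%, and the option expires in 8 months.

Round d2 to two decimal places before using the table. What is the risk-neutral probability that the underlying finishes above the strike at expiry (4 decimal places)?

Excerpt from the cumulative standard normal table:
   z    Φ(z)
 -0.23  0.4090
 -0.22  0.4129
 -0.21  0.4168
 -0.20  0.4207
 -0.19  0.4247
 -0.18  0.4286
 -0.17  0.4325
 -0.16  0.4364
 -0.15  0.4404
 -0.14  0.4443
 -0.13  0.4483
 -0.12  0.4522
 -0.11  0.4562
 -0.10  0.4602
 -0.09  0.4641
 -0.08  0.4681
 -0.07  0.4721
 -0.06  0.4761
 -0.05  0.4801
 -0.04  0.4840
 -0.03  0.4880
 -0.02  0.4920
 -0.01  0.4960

σ√T = 0.33·√0.6667 = 0.2694
d₁ = [ln(419/425) + (0.034 + ½·0.33²)·0.6667] / (σ√T) = (-0.0142 + 0.0590) / 0.2694 = 0.1661 → 0.17
d₂ = 0.1661 − 0.2694 = -0.1034 → -0.10
Risk-neutral Pr[S_T > K] = N(d₂) = N(-0.10) = 0.4602

0.4602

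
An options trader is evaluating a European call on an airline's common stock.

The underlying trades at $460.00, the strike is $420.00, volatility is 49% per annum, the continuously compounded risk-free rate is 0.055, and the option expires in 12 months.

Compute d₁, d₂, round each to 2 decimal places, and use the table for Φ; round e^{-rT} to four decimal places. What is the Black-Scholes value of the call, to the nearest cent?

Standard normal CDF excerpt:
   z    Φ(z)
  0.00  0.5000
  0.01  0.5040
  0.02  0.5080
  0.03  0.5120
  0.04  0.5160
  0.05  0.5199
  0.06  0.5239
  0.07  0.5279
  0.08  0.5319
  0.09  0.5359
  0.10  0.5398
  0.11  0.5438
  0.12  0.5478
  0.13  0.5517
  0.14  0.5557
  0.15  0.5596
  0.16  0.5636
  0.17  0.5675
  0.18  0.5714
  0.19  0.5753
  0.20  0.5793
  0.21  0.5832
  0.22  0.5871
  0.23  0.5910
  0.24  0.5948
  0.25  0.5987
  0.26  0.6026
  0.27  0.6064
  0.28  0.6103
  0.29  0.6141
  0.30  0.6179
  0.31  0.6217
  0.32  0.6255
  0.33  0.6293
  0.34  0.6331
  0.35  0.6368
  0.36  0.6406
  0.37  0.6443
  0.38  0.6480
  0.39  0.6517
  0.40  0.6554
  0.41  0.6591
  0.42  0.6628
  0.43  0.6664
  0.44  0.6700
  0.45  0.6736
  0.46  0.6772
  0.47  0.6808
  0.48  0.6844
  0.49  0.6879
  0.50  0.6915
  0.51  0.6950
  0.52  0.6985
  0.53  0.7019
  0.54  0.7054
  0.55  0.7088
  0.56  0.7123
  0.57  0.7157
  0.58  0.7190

T = 1;  σ√T = 0.4900
d₁ = [ln(460/420) + (0.055 + ½·0.49²)·1] / (σ√T) = (0.0910 + 0.1750) / 0.4900 = 0.5429 → 0.54
d₂ = 0.5429 − 0.4900 = 0.0529 → 0.05
e^(−rT) = e^(−0.055·1) = 0.9465
N(d₁) = N(0.54) = 0.7054;  N(d₂) = N(0.05) = 0.5199
C = 460·0.7054 − 420·0.9465·0.5199 = 324.4840 − 206.6758 = 117.8082

$117.81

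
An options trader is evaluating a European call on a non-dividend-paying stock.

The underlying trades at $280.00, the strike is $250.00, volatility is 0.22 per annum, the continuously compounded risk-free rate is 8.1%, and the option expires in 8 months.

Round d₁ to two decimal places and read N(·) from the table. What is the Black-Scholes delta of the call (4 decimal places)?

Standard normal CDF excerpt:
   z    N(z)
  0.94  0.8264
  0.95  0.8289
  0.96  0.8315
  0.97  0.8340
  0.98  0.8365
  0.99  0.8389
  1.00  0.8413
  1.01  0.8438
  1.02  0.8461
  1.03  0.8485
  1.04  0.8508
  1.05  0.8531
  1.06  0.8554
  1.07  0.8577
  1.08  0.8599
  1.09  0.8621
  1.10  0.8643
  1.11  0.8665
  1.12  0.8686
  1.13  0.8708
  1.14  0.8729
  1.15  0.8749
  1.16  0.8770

T = 0.6667;  σ√T = 0.1796
ln(S/K) + (r + σ²/2)T = ln(280/250) + (0.081 + 0.22²/2)·0.6667 = 0.1133 + 0.0701 = 0.1835
d₁ = 0.1835 / 0.1796 = 1.0213 ⇒ 1.02
N(d₁) = N(1.02) = 0.8461
Δ_call = N(d₁) = 0.8461

0.8461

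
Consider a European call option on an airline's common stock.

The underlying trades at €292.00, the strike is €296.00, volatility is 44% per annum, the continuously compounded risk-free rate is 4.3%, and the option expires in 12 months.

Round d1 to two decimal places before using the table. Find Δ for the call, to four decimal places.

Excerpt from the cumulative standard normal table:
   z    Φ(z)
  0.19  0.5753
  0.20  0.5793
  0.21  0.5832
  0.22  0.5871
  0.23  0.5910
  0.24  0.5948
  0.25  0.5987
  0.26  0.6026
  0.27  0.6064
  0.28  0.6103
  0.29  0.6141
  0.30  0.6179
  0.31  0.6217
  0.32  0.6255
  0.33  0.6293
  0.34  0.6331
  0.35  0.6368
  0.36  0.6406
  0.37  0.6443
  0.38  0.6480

T = 1;  σ√T = 0.4400
d₁ = [ln(292/296) + (0.043 + 0.44²/2)·1] / 0.4400 = [-0.0136 + 0.1398] / 0.4400 = 0.2868 → 0.29
N(d₁) = N(0.29) = 0.6141
Δ_call = N(d₁) = 0.6141

0.6141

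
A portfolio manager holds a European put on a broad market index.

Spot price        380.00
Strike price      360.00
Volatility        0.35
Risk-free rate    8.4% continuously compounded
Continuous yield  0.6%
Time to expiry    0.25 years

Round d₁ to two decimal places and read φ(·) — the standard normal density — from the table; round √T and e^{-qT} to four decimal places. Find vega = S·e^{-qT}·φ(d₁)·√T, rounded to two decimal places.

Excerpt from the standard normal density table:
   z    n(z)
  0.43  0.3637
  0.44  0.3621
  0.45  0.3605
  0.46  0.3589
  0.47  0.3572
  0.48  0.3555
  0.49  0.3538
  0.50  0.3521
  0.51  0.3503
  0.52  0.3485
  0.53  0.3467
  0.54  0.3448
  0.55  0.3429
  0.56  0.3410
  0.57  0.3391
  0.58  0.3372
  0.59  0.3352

66.46

T = 0.25;  σ√T = 0.1750
ln(S/K) + (r − q + σ²/2)T = ln(380/360) + (0.084 − 0.006 + 0.35²/2)·0.25 = 0.0541 + 0.0348 = 0.0889
d₁ = 0.0889 / 0.1750 = 0.5079 ⇒ 0.51
√T = √0.25 = 0.5000
φ(d₁) = φ(0.51) = 0.3503
e^(−qT) = e^(−0.006·0.25) = 0.9985
vega = S·e^(−qT)·φ(d₁)·√T = 380·0.9985·0.3503·0.5000 = 66.4572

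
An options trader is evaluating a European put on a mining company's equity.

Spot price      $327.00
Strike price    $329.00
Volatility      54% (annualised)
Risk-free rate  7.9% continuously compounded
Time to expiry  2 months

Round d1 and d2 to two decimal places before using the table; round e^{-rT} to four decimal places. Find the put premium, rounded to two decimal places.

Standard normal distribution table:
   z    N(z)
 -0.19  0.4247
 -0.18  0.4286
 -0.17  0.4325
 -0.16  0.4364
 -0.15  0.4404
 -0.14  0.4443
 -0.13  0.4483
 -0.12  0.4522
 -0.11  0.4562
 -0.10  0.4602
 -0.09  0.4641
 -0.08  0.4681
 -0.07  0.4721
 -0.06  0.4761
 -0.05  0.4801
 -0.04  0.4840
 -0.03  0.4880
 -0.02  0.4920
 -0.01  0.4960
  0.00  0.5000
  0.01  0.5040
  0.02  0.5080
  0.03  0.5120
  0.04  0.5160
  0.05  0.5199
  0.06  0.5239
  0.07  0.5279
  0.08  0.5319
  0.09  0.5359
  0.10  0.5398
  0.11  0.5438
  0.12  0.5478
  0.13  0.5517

$27.42

σ√T = 0.54 × 0.4082 = 0.2205
d₁ = [ln(327/329) + (0.079 + 0.54²/2)·0.1667] / 0.2205 = [-0.0061 + 0.0375] / 0.2205 = 0.1423 → 0.14
d₂ = d₁ − σ√T = 0.1423 − 0.2205 = -0.0782 → -0.08
e^(−rT) = e^(−0.079·0.1667) = 0.9869
N(−d₂) = N(0.08) = 0.5319;  N(−d₁) = N(-0.14) = 0.4443
P = 329·0.9869·0.5319 − 327·0.4443 = 172.7027 − 145.2861 = 27.4166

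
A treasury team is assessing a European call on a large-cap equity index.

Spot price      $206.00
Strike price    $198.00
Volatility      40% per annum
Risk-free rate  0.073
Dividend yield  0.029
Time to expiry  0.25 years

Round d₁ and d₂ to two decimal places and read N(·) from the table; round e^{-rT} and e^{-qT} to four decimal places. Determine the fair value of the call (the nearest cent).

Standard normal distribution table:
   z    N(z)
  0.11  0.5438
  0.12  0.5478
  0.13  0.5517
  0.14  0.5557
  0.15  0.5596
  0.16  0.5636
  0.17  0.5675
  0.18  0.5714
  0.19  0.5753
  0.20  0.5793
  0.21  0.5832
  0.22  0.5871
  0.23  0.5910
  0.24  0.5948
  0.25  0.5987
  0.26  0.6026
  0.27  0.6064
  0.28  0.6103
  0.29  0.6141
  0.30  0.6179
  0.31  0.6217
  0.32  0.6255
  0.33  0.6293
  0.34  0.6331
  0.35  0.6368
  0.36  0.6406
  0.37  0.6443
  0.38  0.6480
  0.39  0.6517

$21.44

T = 0.25;  σ√T = 0.2000
d₁ = [ln(206/198) + (0.073 − 0.029 + ½·0.4²)·0.25] / (σ√T) = (0.0396 + 0.0310) / 0.2000 = 0.3530 → 0.35
d₂ = 0.3530 − 0.2000 = 0.1530 → 0.15
exp(−qT) = exp(−0.029·0.25) = 0.9928;  exp(−rT) = exp(−0.073·0.25) = 0.9819
N(d₁) = N(0.35) = 0.6368;  N(d₂) = N(0.15) = 0.5596
C = 206·0.9928·0.6368 − 198·0.9819·0.5596 = 130.2363 − 108.7953 = 21.4410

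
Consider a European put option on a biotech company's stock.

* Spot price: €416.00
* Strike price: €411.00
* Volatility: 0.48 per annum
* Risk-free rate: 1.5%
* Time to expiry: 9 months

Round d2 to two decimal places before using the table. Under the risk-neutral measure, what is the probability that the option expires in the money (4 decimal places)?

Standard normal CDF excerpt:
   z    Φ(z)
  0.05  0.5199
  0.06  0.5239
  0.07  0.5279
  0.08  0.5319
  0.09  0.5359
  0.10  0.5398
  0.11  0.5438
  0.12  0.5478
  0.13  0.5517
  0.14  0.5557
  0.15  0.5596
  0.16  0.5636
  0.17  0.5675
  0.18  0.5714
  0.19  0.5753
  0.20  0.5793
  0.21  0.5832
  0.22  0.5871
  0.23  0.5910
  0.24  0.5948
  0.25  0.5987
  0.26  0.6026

0.5596

σ√T = 0.48 × 0.8660 = 0.4157
d₁ = [ln(416/411) + (0.015 + ½·0.48²)·0.75] / (σ√T) = (0.0121 + 0.0976) / 0.4157 = 0.2640 which rounds to 0.26
d₂ = 0.2640 − 0.4157 = -0.1517 which rounds to -0.15
Risk-neutral Pr[S_T < K] = N(−d₂) = N(0.15) = 0.5596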